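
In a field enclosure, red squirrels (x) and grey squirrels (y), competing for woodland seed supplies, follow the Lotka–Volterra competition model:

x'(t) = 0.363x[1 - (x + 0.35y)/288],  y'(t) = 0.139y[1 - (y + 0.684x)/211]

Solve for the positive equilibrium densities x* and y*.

x* ≈ 282, y* ≈ 18.4

Setting both brackets to zero gives the nullclines x + 0.35y = 288 and 0.684x + y = 211.
Substituting y = 211 - 0.684x into the first: x(1 - 0.35·0.684) = 288 - 0.35·211.
So x* = 214/0.761 = 282, and then y* = 211 - 0.684·282 = 18.4.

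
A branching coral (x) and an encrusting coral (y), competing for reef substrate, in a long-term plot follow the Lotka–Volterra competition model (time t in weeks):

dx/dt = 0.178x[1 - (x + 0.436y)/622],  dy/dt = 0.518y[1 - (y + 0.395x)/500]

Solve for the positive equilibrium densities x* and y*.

Setting both brackets to zero gives the nullclines x + 0.436y = 622 and 0.395x + y = 500.
Substituting y = 500 - 0.395x into the first: x(1 - 0.436·0.395) = 622 - 0.436·500.
So x* = 404/0.828 = 488, and then y* = 500 - 0.395·488 = 307.

x* ≈ 488, y* ≈ 307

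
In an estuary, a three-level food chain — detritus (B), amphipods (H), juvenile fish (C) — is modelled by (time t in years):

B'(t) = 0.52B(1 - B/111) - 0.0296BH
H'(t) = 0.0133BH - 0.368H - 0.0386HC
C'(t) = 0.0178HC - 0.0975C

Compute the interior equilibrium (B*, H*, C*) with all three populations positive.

B* ≈ 76.4, H* ≈ 5.48, C* ≈ 16.8

From dC/dt = 0: 0.0178H* = 0.0975, so H* = 5.48.
From dB/dt = 0: 0.52(1 - B*/111) = 0.0296·5.48, giving B* = 111·(1 - 0.312) = 76.4.
From dH/dt = 0: 0.0133·76.4 - 0.368 = 0.0386C*, so C* = 0.648/0.0386 = 16.8.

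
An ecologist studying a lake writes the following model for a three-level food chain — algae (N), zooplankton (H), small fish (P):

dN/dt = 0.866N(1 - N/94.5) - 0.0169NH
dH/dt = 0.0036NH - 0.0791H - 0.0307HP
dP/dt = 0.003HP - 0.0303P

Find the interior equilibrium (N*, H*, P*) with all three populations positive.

N* ≈ 75.9, H* ≈ 10.1, P* ≈ 6.32

From dP/dt = 0: 0.003H* = 0.0303, so H* = 10.1.
From dN/dt = 0: 0.866(1 - N*/94.5) = 0.0169·10.1, giving N* = 94.5·(1 - 0.197) = 75.9.
From dH/dt = 0: 0.0036·75.9 - 0.0791 = 0.0307P*, so P* = 0.194/0.0307 = 6.32.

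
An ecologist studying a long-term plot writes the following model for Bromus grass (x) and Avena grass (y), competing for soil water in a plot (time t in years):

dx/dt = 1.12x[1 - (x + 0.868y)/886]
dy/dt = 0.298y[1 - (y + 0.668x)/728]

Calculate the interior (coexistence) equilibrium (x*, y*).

x* ≈ 605, y* ≈ 324

Setting both brackets to zero gives the nullclines x + 0.868y = 886 and 0.668x + y = 728.
Substituting y = 728 - 0.668x into the first: x(1 - 0.868·0.668) = 886 - 0.868·728.
So x* = 254/0.42 = 605, and then y* = 728 - 0.668·605 = 324.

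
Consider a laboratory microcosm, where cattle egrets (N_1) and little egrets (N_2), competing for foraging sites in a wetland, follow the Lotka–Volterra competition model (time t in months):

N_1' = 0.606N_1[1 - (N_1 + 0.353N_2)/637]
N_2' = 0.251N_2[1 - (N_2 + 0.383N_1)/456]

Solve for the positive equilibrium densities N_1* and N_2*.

Setting both brackets to zero gives the nullclines N_1 + 0.353N_2 = 637 and 0.383N_1 + N_2 = 456.
Substituting N_2 = 456 - 0.383N_1 into the first: N_1(1 - 0.353·0.383) = 637 - 0.353·456.
So N_1* = 476/0.865 = 550, and then N_2* = 456 - 0.383·550 = 245.

N_1* ≈ 550, N_2* ≈ 245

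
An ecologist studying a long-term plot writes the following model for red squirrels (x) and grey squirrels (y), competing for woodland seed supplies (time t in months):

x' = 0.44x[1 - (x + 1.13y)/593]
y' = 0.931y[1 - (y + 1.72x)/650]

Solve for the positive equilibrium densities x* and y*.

x* ≈ 150, y* ≈ 392

Setting both brackets to zero gives the nullclines x + 1.13y = 593 and 1.72x + y = 650.
Substituting y = 650 - 1.72x into the first: x(1 - 1.13·1.72) = 593 - 1.13·650.
So x* = -141/-0.944 = 150, and then y* = 650 - 1.72·150 = 392.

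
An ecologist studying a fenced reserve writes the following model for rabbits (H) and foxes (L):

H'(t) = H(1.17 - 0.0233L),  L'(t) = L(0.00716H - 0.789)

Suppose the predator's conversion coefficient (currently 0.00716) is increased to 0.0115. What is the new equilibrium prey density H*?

At the interior fixed point, setting dL/dt = 0 with L > 0 fixes H* = (predator death rate)/(HL coefficient) — independent of the other coefficients.
With the change, H* = 0.789/0.0115 = 68.6; it falls from 110.

H* ≈ 68.6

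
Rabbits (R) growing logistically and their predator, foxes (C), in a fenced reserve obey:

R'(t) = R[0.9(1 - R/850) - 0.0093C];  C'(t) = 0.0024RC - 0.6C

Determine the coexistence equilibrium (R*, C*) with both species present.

R* ≈ 250, C* ≈ 68.3

From dC/dt = 0 with C > 0: 0.0024R* = 0.6, so R* = 250.
Substitute into dR/dt = 0: 0.9(1 - 250/850) = 0.0093C*.
The bracket is 0.706, giving C* = 0.635/0.0093 = 68.3.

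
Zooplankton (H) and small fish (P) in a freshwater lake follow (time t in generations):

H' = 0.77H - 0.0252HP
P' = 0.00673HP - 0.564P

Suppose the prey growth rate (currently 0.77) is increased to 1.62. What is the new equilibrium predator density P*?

P* ≈ 64.3

At the interior fixed point, setting dH/dt = 0 with H > 0 fixes P* = (prey growth rate)/(HP coefficient) — independent of the other coefficients.
With the change, P* = 1.62/0.0252 = 64.3; it rises from 30.6.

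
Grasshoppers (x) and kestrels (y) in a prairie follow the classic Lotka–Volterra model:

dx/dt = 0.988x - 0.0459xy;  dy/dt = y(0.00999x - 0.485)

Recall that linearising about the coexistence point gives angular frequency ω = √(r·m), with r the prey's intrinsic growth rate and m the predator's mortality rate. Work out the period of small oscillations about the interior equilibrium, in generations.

Here r = 0.988 and m = 0.485, so r·m = 0.479.
ω = √0.479 = 0.692 per generation, hence T = 2π/ω ≈ 9.08 generations.

T ≈ 9.08 generations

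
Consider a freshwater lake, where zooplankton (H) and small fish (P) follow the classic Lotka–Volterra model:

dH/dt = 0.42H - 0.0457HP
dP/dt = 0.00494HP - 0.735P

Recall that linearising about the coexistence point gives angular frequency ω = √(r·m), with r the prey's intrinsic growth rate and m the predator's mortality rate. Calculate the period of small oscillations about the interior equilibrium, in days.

T ≈ 11.3 days

Here r = 0.42 and m = 0.735, so r·m = 0.309.
ω = √0.309 = 0.556 per day, hence T = 2π/ω ≈ 11.3 days.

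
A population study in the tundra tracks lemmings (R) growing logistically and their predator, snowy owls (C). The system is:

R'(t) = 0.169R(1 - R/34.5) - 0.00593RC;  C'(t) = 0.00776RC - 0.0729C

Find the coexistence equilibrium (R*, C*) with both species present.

From dC/dt = 0 with C > 0: 0.00776R* = 0.0729, so R* = 9.39.
Substitute into dR/dt = 0: 0.169(1 - 9.39/34.5) = 0.00593C*.
The bracket is 0.728, giving C* = 0.123/0.00593 = 20.7.

R* ≈ 9.39, C* ≈ 20.7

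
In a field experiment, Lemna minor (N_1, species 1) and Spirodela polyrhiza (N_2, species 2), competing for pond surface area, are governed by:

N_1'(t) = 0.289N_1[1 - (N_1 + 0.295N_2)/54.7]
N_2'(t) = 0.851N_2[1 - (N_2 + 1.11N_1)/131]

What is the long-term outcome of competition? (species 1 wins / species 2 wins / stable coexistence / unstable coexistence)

Compare the nullcline intercepts: K1/α12 = 54.7/0.295 = 185 > K2 = 131; K2/α21 = 131/1.11 = 118 > K1 = 54.7.
Since both inequalities hold, each species can invade when rare, so the interior equilibrium is stable.

stable coexistence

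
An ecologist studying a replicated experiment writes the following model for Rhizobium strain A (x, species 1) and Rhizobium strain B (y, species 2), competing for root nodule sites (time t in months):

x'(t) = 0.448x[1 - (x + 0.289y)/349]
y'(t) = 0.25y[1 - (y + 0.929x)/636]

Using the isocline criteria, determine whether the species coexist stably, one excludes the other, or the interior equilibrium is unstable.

stable coexistence

Compare the nullcline intercepts: K1/α12 = 349/0.289 = 1210 > K2 = 636; K2/α21 = 636/0.929 = 685 > K1 = 349.
Since both inequalities hold, each species can invade when rare, so the interior equilibrium is stable.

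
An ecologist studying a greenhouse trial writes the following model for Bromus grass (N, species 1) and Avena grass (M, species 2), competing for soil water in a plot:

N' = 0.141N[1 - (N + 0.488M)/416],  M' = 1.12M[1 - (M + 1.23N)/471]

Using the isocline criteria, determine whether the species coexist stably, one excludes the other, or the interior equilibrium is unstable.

species 1 excludes species 2

Compare the nullcline intercepts: K1/α12 = 416/0.488 = 852 > K2 = 471; K2/α21 = 471/1.23 = 383 < K1 = 416.
Since the inequalities point opposite ways, species 1 can invade but species 2 cannot.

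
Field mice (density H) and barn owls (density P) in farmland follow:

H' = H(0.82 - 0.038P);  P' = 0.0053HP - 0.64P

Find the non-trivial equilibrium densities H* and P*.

Set dP/dt = 0 with P > 0: 0.0053H - 0.64 = 0, so H* = 0.64/0.0053 = 121.
Set dH/dt = 0 with H > 0: 0.82 - 0.038P = 0, so P* = 0.82/0.038 = 21.6.

H* ≈ 121, P* ≈ 21.6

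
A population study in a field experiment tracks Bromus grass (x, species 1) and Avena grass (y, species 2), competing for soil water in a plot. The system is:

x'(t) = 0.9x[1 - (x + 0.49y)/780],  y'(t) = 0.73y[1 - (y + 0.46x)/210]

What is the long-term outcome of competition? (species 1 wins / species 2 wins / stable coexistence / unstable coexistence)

Compare the nullcline intercepts: K1/α12 = 780/0.49 = 1590 > K2 = 210; K2/α21 = 210/0.46 = 457 < K1 = 780.
Since the inequalities point opposite ways, species 1 can invade but species 2 cannot.

species 1 excludes species 2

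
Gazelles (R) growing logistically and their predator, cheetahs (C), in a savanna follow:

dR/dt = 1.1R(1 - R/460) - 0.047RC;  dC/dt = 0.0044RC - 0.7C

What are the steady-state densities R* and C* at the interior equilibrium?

From dC/dt = 0 with C > 0: 0.0044R* = 0.7, so R* = 159.
Substitute into dR/dt = 0: 1.1(1 - 159/460) = 0.047C*.
The bracket is 0.654, giving C* = 0.72/0.047 = 15.3.

R* ≈ 159, C* ≈ 15.3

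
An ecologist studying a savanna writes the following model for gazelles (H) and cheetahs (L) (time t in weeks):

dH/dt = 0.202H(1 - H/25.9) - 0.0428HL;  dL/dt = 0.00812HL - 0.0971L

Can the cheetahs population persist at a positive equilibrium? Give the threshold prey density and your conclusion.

The predator equation gives dL/dt > 0 only when H > 0.0971/0.00812 = 12.
Without the predator, H → K = 25.9. Since 25.9 > 12, the predator can invade and persist.

Threshold H = 12; K > 12, so yes, the predator persists.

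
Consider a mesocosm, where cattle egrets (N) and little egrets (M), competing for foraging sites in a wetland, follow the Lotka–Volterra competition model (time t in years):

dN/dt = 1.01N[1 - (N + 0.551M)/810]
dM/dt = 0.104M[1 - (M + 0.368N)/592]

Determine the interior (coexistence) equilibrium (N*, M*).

N* ≈ 607, M* ≈ 369

Setting both brackets to zero gives the nullclines N + 0.551M = 810 and 0.368N + M = 592.
Substituting M = 592 - 0.368N into the first: N(1 - 0.551·0.368) = 810 - 0.551·592.
So N* = 484/0.797 = 607, and then M* = 592 - 0.368·607 = 369.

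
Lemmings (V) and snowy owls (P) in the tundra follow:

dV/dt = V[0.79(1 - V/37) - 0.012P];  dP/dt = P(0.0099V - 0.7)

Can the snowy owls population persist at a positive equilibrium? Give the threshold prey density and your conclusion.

The predator equation gives dP/dt > 0 only when V > 0.7/0.0099 = 70.7.
Without the predator, V → K = 37. Since 37 < 70.7, the predator cannot invade.

Threshold V = 70.7; K < 70.7, so no, the predator goes extinct.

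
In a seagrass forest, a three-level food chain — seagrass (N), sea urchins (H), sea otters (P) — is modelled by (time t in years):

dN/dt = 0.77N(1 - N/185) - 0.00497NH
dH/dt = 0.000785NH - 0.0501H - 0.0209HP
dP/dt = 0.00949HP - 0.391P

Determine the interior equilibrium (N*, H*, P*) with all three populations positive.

N* ≈ 136, H* ≈ 41.2, P* ≈ 2.7

From dP/dt = 0: 0.00949H* = 0.391, so H* = 41.2.
From dN/dt = 0: 0.77(1 - N*/185) = 0.00497·41.2, giving N* = 185·(1 - 0.266) = 136.
From dH/dt = 0: 0.000785·136 - 0.0501 = 0.0209P*, so P* = 0.0565/0.0209 = 2.7.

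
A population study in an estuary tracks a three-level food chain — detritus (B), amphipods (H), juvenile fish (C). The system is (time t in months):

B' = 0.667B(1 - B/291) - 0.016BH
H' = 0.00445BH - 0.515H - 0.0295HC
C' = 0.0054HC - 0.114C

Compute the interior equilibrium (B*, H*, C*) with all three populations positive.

From dC/dt = 0: 0.0054H* = 0.114, so H* = 21.1.
From dB/dt = 0: 0.667(1 - B*/291) = 0.016·21.1, giving B* = 291·(1 - 0.506) = 144.
From dH/dt = 0: 0.00445·144 - 0.515 = 0.0295C*, so C* = 0.124/0.0295 = 4.21.

B* ≈ 144, H* ≈ 21.1, C* ≈ 4.21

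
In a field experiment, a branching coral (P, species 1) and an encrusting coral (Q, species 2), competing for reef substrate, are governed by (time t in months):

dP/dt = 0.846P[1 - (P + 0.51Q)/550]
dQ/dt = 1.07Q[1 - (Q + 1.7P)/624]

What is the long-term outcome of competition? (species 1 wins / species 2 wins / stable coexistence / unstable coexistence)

Compare the nullcline intercepts: K1/α12 = 550/0.51 = 1080 > K2 = 624; K2/α21 = 624/1.7 = 367 < K1 = 550.
Since the inequalities point opposite ways, species 1 can invade but species 2 cannot.

species 1 excludes species 2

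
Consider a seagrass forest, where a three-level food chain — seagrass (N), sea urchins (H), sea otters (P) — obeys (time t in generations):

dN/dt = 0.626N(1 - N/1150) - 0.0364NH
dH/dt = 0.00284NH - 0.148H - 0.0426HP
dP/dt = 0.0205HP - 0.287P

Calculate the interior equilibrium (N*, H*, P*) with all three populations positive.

N* ≈ 214, H* ≈ 14, P* ≈ 10.8

From dP/dt = 0: 0.0205H* = 0.287, so H* = 14.
From dN/dt = 0: 0.626(1 - N*/1150) = 0.0364·14, giving N* = 1150·(1 - 0.814) = 214.
From dH/dt = 0: 0.00284·214 - 0.148 = 0.0426P*, so P* = 0.459/0.0426 = 10.8.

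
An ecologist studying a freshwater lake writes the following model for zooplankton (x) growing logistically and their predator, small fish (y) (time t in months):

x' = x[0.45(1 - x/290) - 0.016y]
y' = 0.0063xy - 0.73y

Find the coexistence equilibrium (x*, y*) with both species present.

x* ≈ 116, y* ≈ 16.9

From dy/dt = 0 with y > 0: 0.0063x* = 0.73, so x* = 116.
Substitute into dx/dt = 0: 0.45(1 - 116/290) = 0.016y*.
The bracket is 0.6, giving y* = 0.27/0.016 = 16.9.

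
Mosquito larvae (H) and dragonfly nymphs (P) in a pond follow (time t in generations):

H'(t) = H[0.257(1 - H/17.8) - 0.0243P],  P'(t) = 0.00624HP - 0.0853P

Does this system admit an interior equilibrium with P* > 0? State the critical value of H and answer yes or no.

Threshold H = 13.7; K > 13.7, so yes, the predator persists.

The predator equation gives dP/dt > 0 only when H > 0.0853/0.00624 = 13.7.
Without the predator, H → K = 17.8. Since 17.8 > 13.7, the predator can invade and persist.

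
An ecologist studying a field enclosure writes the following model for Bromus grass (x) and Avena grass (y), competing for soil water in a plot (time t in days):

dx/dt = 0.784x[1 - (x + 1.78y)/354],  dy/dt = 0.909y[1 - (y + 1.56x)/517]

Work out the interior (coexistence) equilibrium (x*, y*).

Setting both brackets to zero gives the nullclines x + 1.78y = 354 and 1.56x + y = 517.
Substituting y = 517 - 1.56x into the first: x(1 - 1.78·1.56) = 354 - 1.78·517.
So x* = -566/-1.78 = 319, and then y* = 517 - 1.56·319 = 19.8.

x* ≈ 319, y* ≈ 19.8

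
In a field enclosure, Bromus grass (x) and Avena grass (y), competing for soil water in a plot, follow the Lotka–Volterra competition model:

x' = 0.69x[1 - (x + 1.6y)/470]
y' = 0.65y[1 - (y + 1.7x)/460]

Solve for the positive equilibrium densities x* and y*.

Setting both brackets to zero gives the nullclines x + 1.6y = 470 and 1.7x + y = 460.
Substituting y = 460 - 1.7x into the first: x(1 - 1.6·1.7) = 470 - 1.6·460.
So x* = -266/-1.72 = 155, and then y* = 460 - 1.7·155 = 197.

x* ≈ 155, y* ≈ 197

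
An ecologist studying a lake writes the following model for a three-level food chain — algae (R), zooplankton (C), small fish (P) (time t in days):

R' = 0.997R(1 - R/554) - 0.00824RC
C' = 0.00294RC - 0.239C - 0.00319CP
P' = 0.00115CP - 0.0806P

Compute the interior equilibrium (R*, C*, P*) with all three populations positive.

R* ≈ 233, C* ≈ 70.1, P* ≈ 140

From dP/dt = 0: 0.00115C* = 0.0806, so C* = 70.1.
From dR/dt = 0: 0.997(1 - R*/554) = 0.00824·70.1, giving R* = 554·(1 - 0.579) = 233.
From dC/dt = 0: 0.00294·233 - 0.239 = 0.00319P*, so P* = 0.446/0.00319 = 140.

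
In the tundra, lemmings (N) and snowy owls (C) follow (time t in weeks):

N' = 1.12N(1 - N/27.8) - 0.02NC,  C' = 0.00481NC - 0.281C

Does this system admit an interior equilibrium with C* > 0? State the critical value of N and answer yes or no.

Threshold N = 58.4; K < 58.4, so no, the predator goes extinct.

The predator equation gives dC/dt > 0 only when N > 0.281/0.00481 = 58.4.
Without the predator, N → K = 27.8. Since 27.8 < 58.4, the predator cannot invade.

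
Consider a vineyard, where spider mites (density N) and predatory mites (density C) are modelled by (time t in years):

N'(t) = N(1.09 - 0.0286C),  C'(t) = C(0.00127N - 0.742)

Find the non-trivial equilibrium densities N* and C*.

N* ≈ 584, C* ≈ 38.1

Set dC/dt = 0 with C > 0: 0.00127N - 0.742 = 0, so N* = 0.742/0.00127 = 584.
Set dN/dt = 0 with N > 0: 1.09 - 0.0286C = 0, so C* = 1.09/0.0286 = 38.1.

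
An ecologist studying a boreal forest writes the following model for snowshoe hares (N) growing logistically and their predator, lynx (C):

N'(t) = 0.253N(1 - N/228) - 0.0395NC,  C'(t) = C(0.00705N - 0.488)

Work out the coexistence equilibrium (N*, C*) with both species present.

N* ≈ 69.2, C* ≈ 4.46

From dC/dt = 0 with C > 0: 0.00705N* = 0.488, so N* = 69.2.
Substitute into dN/dt = 0: 0.253(1 - 69.2/228) = 0.0395C*.
The bracket is 0.696, giving C* = 0.176/0.0395 = 4.46.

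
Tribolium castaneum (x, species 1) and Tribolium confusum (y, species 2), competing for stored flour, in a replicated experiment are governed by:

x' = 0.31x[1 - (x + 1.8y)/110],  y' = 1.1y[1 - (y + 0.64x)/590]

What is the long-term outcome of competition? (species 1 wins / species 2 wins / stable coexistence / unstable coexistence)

species 2 excludes species 1

Compare the nullcline intercepts: K1/α12 = 110/1.8 = 61.1 < K2 = 590; K2/α21 = 590/0.64 = 922 > K1 = 110.
Since the inequalities point opposite ways, species 2 can invade but species 1 cannot.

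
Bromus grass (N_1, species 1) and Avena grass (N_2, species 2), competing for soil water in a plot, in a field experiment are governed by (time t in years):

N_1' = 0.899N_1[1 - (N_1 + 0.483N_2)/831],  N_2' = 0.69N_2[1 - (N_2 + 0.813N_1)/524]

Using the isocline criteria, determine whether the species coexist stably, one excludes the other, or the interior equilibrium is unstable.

Compare the nullcline intercepts: K1/α12 = 831/0.483 = 1720 > K2 = 524; K2/α21 = 524/0.813 = 645 < K1 = 831.
Since the inequalities point opposite ways, species 1 can invade but species 2 cannot.

species 1 excludes species 2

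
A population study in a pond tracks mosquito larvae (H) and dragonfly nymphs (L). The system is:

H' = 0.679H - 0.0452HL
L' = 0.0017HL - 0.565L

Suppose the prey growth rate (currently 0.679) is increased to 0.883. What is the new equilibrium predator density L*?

At the interior fixed point, setting dH/dt = 0 with H > 0 fixes L* = (prey growth rate)/(HL coefficient) — independent of the other coefficients.
With the change, L* = 0.883/0.0452 = 19.5; it rises from 15.

L* ≈ 19.5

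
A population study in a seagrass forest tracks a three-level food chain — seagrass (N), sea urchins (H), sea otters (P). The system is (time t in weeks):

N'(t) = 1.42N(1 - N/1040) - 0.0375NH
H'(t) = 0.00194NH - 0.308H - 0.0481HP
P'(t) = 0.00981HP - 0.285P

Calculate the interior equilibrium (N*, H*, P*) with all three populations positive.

N* ≈ 242, H* ≈ 29.1, P* ≈ 3.36

From dP/dt = 0: 0.00981H* = 0.285, so H* = 29.1.
From dN/dt = 0: 1.42(1 - N*/1040) = 0.0375·29.1, giving N* = 1040·(1 - 0.767) = 242.
From dH/dt = 0: 0.00194·242 - 0.308 = 0.0481P*, so P* = 0.162/0.0481 = 3.36.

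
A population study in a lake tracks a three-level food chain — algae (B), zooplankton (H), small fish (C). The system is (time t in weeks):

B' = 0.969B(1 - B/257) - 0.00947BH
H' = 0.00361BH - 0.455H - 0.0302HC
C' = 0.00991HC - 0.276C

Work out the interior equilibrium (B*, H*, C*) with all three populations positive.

From dC/dt = 0: 0.00991H* = 0.276, so H* = 27.9.
From dB/dt = 0: 0.969(1 - B*/257) = 0.00947·27.9, giving B* = 257·(1 - 0.272) = 187.
From dH/dt = 0: 0.00361·187 - 0.455 = 0.0302C*, so C* = 0.22/0.0302 = 7.29.

B* ≈ 187, H* ≈ 27.9, C* ≈ 7.29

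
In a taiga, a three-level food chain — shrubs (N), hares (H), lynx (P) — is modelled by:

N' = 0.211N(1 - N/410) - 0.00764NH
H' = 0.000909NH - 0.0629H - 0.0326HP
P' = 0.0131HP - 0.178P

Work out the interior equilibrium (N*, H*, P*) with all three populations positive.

N* ≈ 208, H* ≈ 13.6, P* ≈ 3.88

From dP/dt = 0: 0.0131H* = 0.178, so H* = 13.6.
From dN/dt = 0: 0.211(1 - N*/410) = 0.00764·13.6, giving N* = 410·(1 - 0.492) = 208.
From dH/dt = 0: 0.000909·208 - 0.0629 = 0.0326P*, so P* = 0.126/0.0326 = 3.88.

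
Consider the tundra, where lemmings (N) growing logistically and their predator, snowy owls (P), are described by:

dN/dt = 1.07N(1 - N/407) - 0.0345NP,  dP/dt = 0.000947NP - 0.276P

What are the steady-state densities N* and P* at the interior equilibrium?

N* ≈ 291, P* ≈ 8.81

From dP/dt = 0 with P > 0: 0.000947N* = 0.276, so N* = 291.
Substitute into dN/dt = 0: 1.07(1 - 291/407) = 0.0345P*.
The bracket is 0.284, giving P* = 0.304/0.0345 = 8.81.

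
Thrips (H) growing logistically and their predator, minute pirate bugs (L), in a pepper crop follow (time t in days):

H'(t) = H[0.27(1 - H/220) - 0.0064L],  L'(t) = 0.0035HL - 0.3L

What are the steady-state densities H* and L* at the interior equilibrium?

H* ≈ 85.7, L* ≈ 25.8

From dL/dt = 0 with L > 0: 0.0035H* = 0.3, so H* = 85.7.
Substitute into dH/dt = 0: 0.27(1 - 85.7/220) = 0.0064L*.
The bracket is 0.61, giving L* = 0.165/0.0064 = 25.8.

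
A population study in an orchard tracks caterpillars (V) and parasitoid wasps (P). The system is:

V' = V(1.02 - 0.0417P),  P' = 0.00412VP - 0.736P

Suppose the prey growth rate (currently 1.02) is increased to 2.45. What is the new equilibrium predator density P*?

At the interior fixed point, setting dV/dt = 0 with V > 0 fixes P* = (prey growth rate)/(VP coefficient) — independent of the other coefficients.
With the change, P* = 2.45/0.0417 = 58.8; it rises from 24.5.

P* ≈ 58.8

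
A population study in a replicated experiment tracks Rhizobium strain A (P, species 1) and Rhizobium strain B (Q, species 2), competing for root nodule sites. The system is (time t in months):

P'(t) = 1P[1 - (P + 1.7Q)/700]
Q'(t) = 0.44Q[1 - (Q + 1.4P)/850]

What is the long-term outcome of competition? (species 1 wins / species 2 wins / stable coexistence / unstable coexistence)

unstable coexistence (outcome depends on initial conditions)

Compare the nullcline intercepts: K1/α12 = 700/1.7 = 412 < K2 = 850; K2/α21 = 850/1.4 = 607 < K1 = 700.
Since both are reversed, neither can invade when rare; the interior point is a saddle.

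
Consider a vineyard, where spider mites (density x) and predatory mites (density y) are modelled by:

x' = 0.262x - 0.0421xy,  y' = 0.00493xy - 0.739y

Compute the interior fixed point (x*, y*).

Set dy/dt = 0 with y > 0: 0.00493x - 0.739 = 0, so x* = 0.739/0.00493 = 150.
Set dx/dt = 0 with x > 0: 0.262 - 0.0421y = 0, so y* = 0.262/0.0421 = 6.22.

x* ≈ 150, y* ≈ 6.22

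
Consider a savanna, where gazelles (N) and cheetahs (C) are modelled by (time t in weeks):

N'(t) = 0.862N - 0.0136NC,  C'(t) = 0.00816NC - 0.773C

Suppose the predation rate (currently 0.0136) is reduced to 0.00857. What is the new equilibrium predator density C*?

C* ≈ 101

At the interior fixed point, setting dN/dt = 0 with N > 0 fixes C* = (prey growth rate)/(NC coefficient) — independent of the other coefficients.
With the change, C* = 0.862/0.00857 = 101; it rises from 63.4.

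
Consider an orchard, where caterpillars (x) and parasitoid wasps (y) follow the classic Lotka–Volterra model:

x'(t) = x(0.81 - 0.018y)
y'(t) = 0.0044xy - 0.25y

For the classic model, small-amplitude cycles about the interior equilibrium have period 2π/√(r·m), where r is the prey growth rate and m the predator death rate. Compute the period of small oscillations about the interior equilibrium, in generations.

Here r = 0.81 and m = 0.25, so r·m = 0.203.
ω = √0.203 = 0.45 per generation, hence T = 2π/ω ≈ 14 generations.

T ≈ 14 generations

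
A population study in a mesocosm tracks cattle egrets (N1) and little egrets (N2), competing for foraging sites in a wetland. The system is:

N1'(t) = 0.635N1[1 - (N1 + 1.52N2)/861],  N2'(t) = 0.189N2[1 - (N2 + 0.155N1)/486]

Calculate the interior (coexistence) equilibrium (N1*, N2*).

N1* ≈ 160, N2* ≈ 461

Setting both brackets to zero gives the nullclines N1 + 1.52N2 = 861 and 0.155N1 + N2 = 486.
Substituting N2 = 486 - 0.155N1 into the first: N1(1 - 1.52·0.155) = 861 - 1.52·486.
So N1* = 122/0.764 = 160, and then N2* = 486 - 0.155·160 = 461.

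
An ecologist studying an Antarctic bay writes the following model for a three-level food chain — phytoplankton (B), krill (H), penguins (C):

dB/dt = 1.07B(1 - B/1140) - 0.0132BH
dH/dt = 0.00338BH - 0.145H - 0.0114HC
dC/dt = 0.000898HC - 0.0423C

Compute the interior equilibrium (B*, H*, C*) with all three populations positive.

From dC/dt = 0: 0.000898H* = 0.0423, so H* = 47.1.
From dB/dt = 0: 1.07(1 - B*/1140) = 0.0132·47.1, giving B* = 1140·(1 - 0.581) = 478.
From dH/dt = 0: 0.00338·478 - 0.145 = 0.0114C*, so C* = 1.47/0.0114 = 129.

B* ≈ 478, H* ≈ 47.1, C* ≈ 129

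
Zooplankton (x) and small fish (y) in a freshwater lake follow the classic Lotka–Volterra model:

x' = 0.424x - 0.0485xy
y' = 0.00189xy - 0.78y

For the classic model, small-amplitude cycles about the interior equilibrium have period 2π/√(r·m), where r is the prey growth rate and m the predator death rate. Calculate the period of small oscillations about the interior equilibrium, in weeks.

Here r = 0.424 and m = 0.78, so r·m = 0.331.
ω = √0.331 = 0.575 per week, hence T = 2π/ω ≈ 10.9 weeks.

T ≈ 10.9 weeks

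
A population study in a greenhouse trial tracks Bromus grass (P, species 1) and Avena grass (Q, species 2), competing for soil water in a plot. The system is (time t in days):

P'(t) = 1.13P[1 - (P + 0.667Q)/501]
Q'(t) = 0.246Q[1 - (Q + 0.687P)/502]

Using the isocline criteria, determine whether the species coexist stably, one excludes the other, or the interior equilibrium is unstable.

stable coexistence

Compare the nullcline intercepts: K1/α12 = 501/0.667 = 751 > K2 = 502; K2/α21 = 502/0.687 = 731 > K1 = 501.
Since both inequalities hold, each species can invade when rare, so the interior equilibrium is stable.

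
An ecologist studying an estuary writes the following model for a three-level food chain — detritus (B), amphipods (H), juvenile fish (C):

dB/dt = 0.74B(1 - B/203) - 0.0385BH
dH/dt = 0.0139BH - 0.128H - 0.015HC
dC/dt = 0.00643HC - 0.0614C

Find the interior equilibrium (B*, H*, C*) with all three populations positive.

From dC/dt = 0: 0.00643H* = 0.0614, so H* = 9.55.
From dB/dt = 0: 0.74(1 - B*/203) = 0.0385·9.55, giving B* = 203·(1 - 0.497) = 102.
From dH/dt = 0: 0.0139·102 - 0.128 = 0.015C*, so C* = 1.29/0.015 = 86.1.

B* ≈ 102, H* ≈ 9.55, C* ≈ 86.1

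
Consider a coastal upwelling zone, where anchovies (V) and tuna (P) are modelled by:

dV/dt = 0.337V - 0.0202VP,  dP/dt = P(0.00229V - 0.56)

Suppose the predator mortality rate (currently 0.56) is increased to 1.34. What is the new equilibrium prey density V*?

V* ≈ 585

At the interior fixed point, setting dP/dt = 0 with P > 0 fixes V* = (predator death rate)/(VP coefficient) — independent of the other coefficients.
With the change, V* = 1.34/0.00229 = 585; it rises from 245.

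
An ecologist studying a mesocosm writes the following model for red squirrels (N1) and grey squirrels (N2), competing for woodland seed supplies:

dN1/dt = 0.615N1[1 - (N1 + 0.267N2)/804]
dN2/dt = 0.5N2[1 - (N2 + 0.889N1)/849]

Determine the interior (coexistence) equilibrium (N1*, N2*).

N1* ≈ 757, N2* ≈ 176

Setting both brackets to zero gives the nullclines N1 + 0.267N2 = 804 and 0.889N1 + N2 = 849.
Substituting N2 = 849 - 0.889N1 into the first: N1(1 - 0.267·0.889) = 804 - 0.267·849.
So N1* = 577/0.763 = 757, and then N2* = 849 - 0.889·757 = 176.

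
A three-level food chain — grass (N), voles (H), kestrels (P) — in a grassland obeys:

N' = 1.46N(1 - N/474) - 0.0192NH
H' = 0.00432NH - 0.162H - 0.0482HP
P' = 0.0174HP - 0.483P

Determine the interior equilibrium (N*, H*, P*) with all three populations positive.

From dP/dt = 0: 0.0174H* = 0.483, so H* = 27.8.
From dN/dt = 0: 1.46(1 - N*/474) = 0.0192·27.8, giving N* = 474·(1 - 0.365) = 301.
From dH/dt = 0: 0.00432·301 - 0.162 = 0.0482P*, so P* = 1.14/0.0482 = 23.6.

N* ≈ 301, H* ≈ 27.8, P* ≈ 23.6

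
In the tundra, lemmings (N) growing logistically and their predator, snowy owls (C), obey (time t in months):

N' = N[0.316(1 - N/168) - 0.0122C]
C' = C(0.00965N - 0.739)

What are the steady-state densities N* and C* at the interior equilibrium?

From dC/dt = 0 with C > 0: 0.00965N* = 0.739, so N* = 76.6.
Substitute into dN/dt = 0: 0.316(1 - 76.6/168) = 0.0122C*.
The bracket is 0.544, giving C* = 0.172/0.0122 = 14.1.

N* ≈ 76.6, C* ≈ 14.1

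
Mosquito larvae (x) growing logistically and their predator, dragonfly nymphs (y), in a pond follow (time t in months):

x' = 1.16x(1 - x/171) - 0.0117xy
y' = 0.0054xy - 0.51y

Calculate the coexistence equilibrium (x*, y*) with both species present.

x* ≈ 94.4, y* ≈ 44.4

From dy/dt = 0 with y > 0: 0.0054x* = 0.51, so x* = 94.4.
Substitute into dx/dt = 0: 1.16(1 - 94.4/171) = 0.0117y*.
The bracket is 0.448, giving y* = 0.519/0.0117 = 44.4.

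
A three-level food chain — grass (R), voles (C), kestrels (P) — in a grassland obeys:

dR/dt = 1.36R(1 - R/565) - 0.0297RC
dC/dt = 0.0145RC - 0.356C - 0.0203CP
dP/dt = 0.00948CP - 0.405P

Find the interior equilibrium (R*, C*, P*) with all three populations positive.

R* ≈ 37.9, C* ≈ 42.7, P* ≈ 9.52

From dP/dt = 0: 0.00948C* = 0.405, so C* = 42.7.
From dR/dt = 0: 1.36(1 - R*/565) = 0.0297·42.7, giving R* = 565·(1 - 0.933) = 37.9.
From dC/dt = 0: 0.0145·37.9 - 0.356 = 0.0203P*, so P* = 0.193/0.0203 = 9.52.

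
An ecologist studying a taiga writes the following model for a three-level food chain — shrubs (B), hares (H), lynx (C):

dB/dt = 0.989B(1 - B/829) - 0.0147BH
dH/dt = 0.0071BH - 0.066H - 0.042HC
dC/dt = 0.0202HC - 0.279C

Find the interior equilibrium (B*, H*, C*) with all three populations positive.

From dC/dt = 0: 0.0202H* = 0.279, so H* = 13.8.
From dB/dt = 0: 0.989(1 - B*/829) = 0.0147·13.8, giving B* = 829·(1 - 0.205) = 659.
From dH/dt = 0: 0.0071·659 - 0.066 = 0.042C*, so C* = 4.61/0.042 = 110.

B* ≈ 659, H* ≈ 13.8, C* ≈ 110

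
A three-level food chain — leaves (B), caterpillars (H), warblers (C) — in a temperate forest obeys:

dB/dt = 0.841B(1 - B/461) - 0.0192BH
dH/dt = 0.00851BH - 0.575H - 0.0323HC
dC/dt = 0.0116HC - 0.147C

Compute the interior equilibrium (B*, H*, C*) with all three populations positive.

B* ≈ 328, H* ≈ 12.7, C* ≈ 68.5

From dC/dt = 0: 0.0116H* = 0.147, so H* = 12.7.
From dB/dt = 0: 0.841(1 - B*/461) = 0.0192·12.7, giving B* = 461·(1 - 0.289) = 328.
From dH/dt = 0: 0.00851·328 - 0.575 = 0.0323C*, so C* = 2.21/0.0323 = 68.5.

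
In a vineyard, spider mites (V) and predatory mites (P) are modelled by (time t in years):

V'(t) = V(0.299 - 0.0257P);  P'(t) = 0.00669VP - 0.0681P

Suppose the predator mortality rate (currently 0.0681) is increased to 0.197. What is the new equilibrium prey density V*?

V* ≈ 29.4

At the interior fixed point, setting dP/dt = 0 with P > 0 fixes V* = (predator death rate)/(VP coefficient) — independent of the other coefficients.
With the change, V* = 0.197/0.00669 = 29.4; it rises from 10.2.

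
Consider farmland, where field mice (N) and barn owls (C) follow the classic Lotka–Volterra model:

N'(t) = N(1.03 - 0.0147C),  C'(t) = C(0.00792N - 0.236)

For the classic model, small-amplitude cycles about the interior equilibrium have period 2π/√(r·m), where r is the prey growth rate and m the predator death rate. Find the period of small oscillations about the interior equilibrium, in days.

T ≈ 12.7 days

Here r = 1.03 and m = 0.236, so r·m = 0.243.
ω = √0.243 = 0.493 per day, hence T = 2π/ω ≈ 12.7 days.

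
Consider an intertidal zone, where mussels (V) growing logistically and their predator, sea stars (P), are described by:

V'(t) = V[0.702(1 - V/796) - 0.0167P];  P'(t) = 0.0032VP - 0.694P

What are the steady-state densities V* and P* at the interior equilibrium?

V* ≈ 217, P* ≈ 30.6

From dP/dt = 0 with P > 0: 0.0032V* = 0.694, so V* = 217.
Substitute into dV/dt = 0: 0.702(1 - 217/796) = 0.0167P*.
The bracket is 0.728, giving P* = 0.511/0.0167 = 30.6.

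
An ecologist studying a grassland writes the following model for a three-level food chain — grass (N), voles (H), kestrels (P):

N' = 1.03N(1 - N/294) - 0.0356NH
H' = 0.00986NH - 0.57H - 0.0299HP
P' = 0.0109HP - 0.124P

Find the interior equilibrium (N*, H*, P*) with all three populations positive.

From dP/dt = 0: 0.0109H* = 0.124, so H* = 11.4.
From dN/dt = 0: 1.03(1 - N*/294) = 0.0356·11.4, giving N* = 294·(1 - 0.393) = 178.
From dH/dt = 0: 0.00986·178 - 0.57 = 0.0299P*, so P* = 1.19/0.0299 = 39.8.

N* ≈ 178, H* ≈ 11.4, P* ≈ 39.8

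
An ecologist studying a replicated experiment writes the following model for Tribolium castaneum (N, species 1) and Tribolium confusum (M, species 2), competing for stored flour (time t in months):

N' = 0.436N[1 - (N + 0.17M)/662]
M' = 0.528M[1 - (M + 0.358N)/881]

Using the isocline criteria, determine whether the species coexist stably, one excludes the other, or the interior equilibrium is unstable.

stable coexistence

Compare the nullcline intercepts: K1/α12 = 662/0.17 = 3890 > K2 = 881; K2/α21 = 881/0.358 = 2460 > K1 = 662.
Since both inequalities hold, each species can invade when rare, so the interior equilibrium is stable.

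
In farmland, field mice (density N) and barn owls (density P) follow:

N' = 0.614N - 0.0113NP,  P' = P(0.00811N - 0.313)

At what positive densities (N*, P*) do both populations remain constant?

Set dP/dt = 0 with P > 0: 0.00811N - 0.313 = 0, so N* = 0.313/0.00811 = 38.6.
Set dN/dt = 0 with N > 0: 0.614 - 0.0113P = 0, so P* = 0.614/0.0113 = 54.3.

N* ≈ 38.6, P* ≈ 54.3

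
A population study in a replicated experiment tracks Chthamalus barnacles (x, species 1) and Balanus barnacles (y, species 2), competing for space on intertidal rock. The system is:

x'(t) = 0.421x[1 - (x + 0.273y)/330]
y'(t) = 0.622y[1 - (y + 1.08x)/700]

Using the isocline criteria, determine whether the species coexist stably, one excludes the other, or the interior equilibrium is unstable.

stable coexistence

Compare the nullcline intercepts: K1/α12 = 330/0.273 = 1210 > K2 = 700; K2/α21 = 700/1.08 = 648 > K1 = 330.
Since both inequalities hold, each species can invade when rare, so the interior equilibrium is stable.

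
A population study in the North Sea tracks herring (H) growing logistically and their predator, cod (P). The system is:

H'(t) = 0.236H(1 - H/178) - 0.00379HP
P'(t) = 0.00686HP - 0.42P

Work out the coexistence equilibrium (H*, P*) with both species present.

H* ≈ 61.2, P* ≈ 40.9

From dP/dt = 0 with P > 0: 0.00686H* = 0.42, so H* = 61.2.
Substitute into dH/dt = 0: 0.236(1 - 61.2/178) = 0.00379P*.
The bracket is 0.656, giving P* = 0.155/0.00379 = 40.9.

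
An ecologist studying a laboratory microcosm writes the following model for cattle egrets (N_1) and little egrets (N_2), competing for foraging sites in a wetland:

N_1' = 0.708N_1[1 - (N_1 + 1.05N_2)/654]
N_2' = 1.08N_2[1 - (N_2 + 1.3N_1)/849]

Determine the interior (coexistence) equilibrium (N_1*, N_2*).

N_1* ≈ 651, N_2* ≈ 3.29

Setting both brackets to zero gives the nullclines N_1 + 1.05N_2 = 654 and 1.3N_1 + N_2 = 849.
Substituting N_2 = 849 - 1.3N_1 into the first: N_1(1 - 1.05·1.3) = 654 - 1.05·849.
So N_1* = -237/-0.365 = 651, and then N_2* = 849 - 1.3·651 = 3.29.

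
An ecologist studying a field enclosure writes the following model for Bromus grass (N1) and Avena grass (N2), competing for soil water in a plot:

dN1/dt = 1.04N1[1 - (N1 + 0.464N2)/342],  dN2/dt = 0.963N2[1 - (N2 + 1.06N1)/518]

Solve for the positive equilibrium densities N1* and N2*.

Setting both brackets to zero gives the nullclines N1 + 0.464N2 = 342 and 1.06N1 + N2 = 518.
Substituting N2 = 518 - 1.06N1 into the first: N1(1 - 0.464·1.06) = 342 - 0.464·518.
So N1* = 102/0.508 = 200, and then N2* = 518 - 1.06·200 = 306.

N1* ≈ 200, N2* ≈ 306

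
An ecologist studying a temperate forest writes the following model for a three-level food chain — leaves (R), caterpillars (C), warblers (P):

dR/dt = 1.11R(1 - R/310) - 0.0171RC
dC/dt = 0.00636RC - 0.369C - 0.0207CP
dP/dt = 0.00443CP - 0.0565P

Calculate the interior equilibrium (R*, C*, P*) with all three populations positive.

R* ≈ 249, C* ≈ 12.8, P* ≈ 58.7

From dP/dt = 0: 0.00443C* = 0.0565, so C* = 12.8.
From dR/dt = 0: 1.11(1 - R*/310) = 0.0171·12.8, giving R* = 310·(1 - 0.196) = 249.
From dC/dt = 0: 0.00636·249 - 0.369 = 0.0207P*, so P* = 1.22/0.0207 = 58.7.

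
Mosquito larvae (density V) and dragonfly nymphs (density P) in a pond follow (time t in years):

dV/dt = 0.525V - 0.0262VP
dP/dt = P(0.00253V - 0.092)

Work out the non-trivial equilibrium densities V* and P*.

Set dP/dt = 0 with P > 0: 0.00253V - 0.092 = 0, so V* = 0.092/0.00253 = 36.4.
Set dV/dt = 0 with V > 0: 0.525 - 0.0262P = 0, so P* = 0.525/0.0262 = 20.

V* ≈ 36.4, P* ≈ 20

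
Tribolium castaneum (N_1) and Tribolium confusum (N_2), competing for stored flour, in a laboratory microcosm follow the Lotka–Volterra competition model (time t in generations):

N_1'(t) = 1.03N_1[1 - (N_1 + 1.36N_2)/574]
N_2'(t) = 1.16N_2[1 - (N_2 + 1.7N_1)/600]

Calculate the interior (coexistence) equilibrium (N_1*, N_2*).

N_1* ≈ 184, N_2* ≈ 286

Setting both brackets to zero gives the nullclines N_1 + 1.36N_2 = 574 and 1.7N_1 + N_2 = 600.
Substituting N_2 = 600 - 1.7N_1 into the first: N_1(1 - 1.36·1.7) = 574 - 1.36·600.
So N_1* = -242/-1.31 = 184, and then N_2* = 600 - 1.7·184 = 286.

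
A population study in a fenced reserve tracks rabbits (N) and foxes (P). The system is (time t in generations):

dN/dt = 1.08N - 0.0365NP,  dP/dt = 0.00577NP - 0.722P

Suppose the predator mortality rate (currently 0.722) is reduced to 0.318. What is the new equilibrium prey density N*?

At the interior fixed point, setting dP/dt = 0 with P > 0 fixes N* = (predator death rate)/(NP coefficient) — independent of the other coefficients.
With the change, N* = 0.318/0.00577 = 55.1; it falls from 125.

N* ≈ 55.1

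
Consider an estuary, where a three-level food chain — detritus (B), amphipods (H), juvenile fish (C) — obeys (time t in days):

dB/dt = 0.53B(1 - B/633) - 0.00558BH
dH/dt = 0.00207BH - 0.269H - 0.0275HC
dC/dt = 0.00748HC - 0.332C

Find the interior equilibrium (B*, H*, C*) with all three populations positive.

From dC/dt = 0: 0.00748H* = 0.332, so H* = 44.4.
From dB/dt = 0: 0.53(1 - B*/633) = 0.00558·44.4, giving B* = 633·(1 - 0.467) = 337.
From dH/dt = 0: 0.00207·337 - 0.269 = 0.0275C*, so C* = 0.429/0.0275 = 15.6.

B* ≈ 337, H* ≈ 44.4, C* ≈ 15.6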